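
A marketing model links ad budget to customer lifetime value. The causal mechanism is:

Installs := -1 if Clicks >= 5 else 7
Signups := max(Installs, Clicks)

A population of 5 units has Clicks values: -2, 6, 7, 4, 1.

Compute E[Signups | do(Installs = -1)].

3.4

Under do(Installs=-1), Installs's equation is replaced by Installs=-1 for every unit. Per-unit Signups: -1, 6, 7, 4, 1. Mean = 3.4.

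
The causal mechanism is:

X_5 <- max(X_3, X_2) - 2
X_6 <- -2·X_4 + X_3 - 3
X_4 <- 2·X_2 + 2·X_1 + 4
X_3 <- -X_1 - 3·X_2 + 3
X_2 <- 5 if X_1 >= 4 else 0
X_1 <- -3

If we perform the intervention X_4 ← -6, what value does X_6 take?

Under do(X_4=-6), the mechanism X_4 <- 2·X_2 + 2·X_1 + 4 is discarded; X_4 is fixed at -6.
X_2 = 5 if X_1 >= 4 else 0  [with X_1=-3]  = 0
X_3 = -X_1 - 3·X_2 + 3  [with X_1=-3, X_2=0]  = 6
X_6 = -2·X_4 + X_3 - 3  [with X_4=-6, X_3=6]  = 15

15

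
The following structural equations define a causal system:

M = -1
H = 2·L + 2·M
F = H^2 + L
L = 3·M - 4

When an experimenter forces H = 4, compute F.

9

The intervention breaks the incoming arrows to H: H = 2·L + 2·M no longer applies, and H = 4.
L = 3·M - 4  [with M=-1]  = -7
F = H^2 + L  [with H=4, L=-7]  = 9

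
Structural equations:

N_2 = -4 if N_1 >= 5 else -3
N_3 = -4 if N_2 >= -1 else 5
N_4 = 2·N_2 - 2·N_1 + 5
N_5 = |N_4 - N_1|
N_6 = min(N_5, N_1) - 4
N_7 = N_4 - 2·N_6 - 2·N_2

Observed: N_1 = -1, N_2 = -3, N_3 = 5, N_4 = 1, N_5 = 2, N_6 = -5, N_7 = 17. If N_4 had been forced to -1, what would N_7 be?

15

The intervention breaks the incoming arrows to N_4: N_4 = 2·N_2 - 2·N_1 + 5 no longer applies, and N_4 = -1.
N_2 = -4 if N_1 >= 5 else -3  [with N_1=-1]  = -3
N_5 = |N_4 - N_1|  [with N_4=-1, N_1=-1]  = 0
N_6 = min(N_5, N_1) - 4  [with N_5=0, N_1=-1]  = -5
N_7 = N_4 - 2·N_6 - 2·N_2  [with N_4=-1, N_6=-5, N_2=-3]  = 15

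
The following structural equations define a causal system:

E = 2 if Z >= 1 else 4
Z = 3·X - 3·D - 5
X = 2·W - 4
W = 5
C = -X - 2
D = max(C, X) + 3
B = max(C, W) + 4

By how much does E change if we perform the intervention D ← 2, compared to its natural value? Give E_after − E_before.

Under do(D=2), the mechanism D = max(C, X) + 3 is discarded; D is fixed at 2.
X = 2·W - 4  [with W=5]  = 6
Z = 3·X - 3·D - 5  [with X=6, D=2]  = 7
E = 2 if Z >= 1 else 4  [with Z=7]  = 2
Without intervention: X = 2·W - 4  [with W=5]  = 6; C = -X - 2  [with X=6]  = -8; D = max(C, X) + 3  [with C=-8, X=6]  = 9; Z = 3·X - 3·D - 5  [with X=6, D=9]  = -14; E = 2 if Z >= 1 else 4  [with Z=-14]  = 4.
Change = 2 − 4 = -2.

-2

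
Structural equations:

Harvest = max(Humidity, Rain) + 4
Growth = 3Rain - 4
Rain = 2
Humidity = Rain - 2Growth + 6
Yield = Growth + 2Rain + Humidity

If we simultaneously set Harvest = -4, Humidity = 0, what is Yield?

6

Under do(Harvest = -4, Humidity = 0), each intervened variable's structural equation is replaced by its fixed value.
Growth = 3Rain - 4  [with Rain=2]  = 2
Yield = Growth + 2Rain + Humidity  [with Growth=2, Rain=2, Humidity=0]  = 6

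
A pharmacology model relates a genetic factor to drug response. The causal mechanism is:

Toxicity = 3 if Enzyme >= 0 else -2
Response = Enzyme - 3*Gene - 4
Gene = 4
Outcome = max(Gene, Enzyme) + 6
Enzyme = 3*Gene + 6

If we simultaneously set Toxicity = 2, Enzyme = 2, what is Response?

Setting Toxicity = 2, Enzyme = 2 by intervention discards those variables' equations.
Response = Enzyme - 3*Gene - 4  [with Enzyme=2, Gene=4]  = -14

-14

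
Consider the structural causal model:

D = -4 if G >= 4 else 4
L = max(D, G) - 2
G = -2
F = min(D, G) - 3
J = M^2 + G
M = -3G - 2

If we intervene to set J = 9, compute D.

4

Under do(J=9), the mechanism J = M^2 + G is discarded; J is fixed at 9.
No directed path runs from J to D, so D keeps its natural value.
D = -4 if G >= 4 else 4  [with G=-2]  = 4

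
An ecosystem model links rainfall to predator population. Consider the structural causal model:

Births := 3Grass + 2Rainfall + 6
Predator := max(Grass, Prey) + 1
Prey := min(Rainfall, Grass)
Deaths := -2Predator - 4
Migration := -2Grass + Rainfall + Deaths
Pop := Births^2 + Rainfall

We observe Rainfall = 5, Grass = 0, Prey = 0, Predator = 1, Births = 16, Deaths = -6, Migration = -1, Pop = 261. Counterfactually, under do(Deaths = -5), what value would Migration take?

0

Intervening sets Deaths = -5 and removes its equation (Deaths := -2Predator - 4).
Migration = -2Grass + Rainfall + Deaths  [with Grass=0, Rainfall=5, Deaths=-5]  = 0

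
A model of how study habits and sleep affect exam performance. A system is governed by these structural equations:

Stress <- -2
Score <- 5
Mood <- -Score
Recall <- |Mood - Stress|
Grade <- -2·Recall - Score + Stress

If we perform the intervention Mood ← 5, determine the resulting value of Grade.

-21

do(Mood=5) replaces the equation Mood <- -Score with the constant Mood = 5.
Recall = |Mood - Stress|  [with Mood=5, Stress=-2]  = 7
Grade = -2·Recall - Score + Stress  [with Recall=7, Score=5, Stress=-2]  = -21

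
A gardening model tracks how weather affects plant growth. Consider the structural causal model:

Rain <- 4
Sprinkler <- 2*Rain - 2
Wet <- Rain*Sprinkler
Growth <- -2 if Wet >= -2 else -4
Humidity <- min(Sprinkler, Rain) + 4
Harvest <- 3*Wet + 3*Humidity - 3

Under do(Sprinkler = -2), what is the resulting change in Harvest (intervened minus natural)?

-114

Under do(Sprinkler=-2), the mechanism Sprinkler <- 2*Rain - 2 is discarded; Sprinkler is fixed at -2.
Wet = Rain*Sprinkler  [with Rain=4, Sprinkler=-2]  = -8
Humidity = min(Sprinkler, Rain) + 4  [with Sprinkler=-2, Rain=4]  = 2
Harvest = 3*Wet + 3*Humidity - 3  [with Wet=-8, Humidity=2]  = -21
Without intervention: Sprinkler = 2*Rain - 2  [with Rain=4]  = 6; Wet = Rain*Sprinkler  [with Rain=4, Sprinkler=6]  = 24; Humidity = min(Sprinkler, Rain) + 4  [with Sprinkler=6, Rain=4]  = 8; Harvest = 3*Wet + 3*Humidity - 3  [with Wet=24, Humidity=8]  = 93.
Change = -21 − 93 = -114.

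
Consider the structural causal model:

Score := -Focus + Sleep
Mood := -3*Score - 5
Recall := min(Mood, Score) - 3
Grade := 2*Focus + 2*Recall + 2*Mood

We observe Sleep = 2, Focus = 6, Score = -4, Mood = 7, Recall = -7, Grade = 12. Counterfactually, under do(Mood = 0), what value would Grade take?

-2

Under do(Mood=0), the mechanism Mood := -3*Score - 5 is discarded; Mood is fixed at 0.
Score = -Focus + Sleep  [with Focus=6, Sleep=2]  = -4
Recall = min(Mood, Score) - 3  [with Mood=0, Score=-4]  = -7
Grade = 2*Focus + 2*Recall + 2*Mood  [with Focus=6, Recall=-7, Mood=0]  = -2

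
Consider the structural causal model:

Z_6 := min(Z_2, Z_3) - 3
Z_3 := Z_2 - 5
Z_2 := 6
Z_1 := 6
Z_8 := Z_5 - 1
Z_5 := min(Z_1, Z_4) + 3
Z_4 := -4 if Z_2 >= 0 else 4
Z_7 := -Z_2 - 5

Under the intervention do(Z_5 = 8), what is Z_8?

do(Z_5=8) replaces the equation Z_5 := min(Z_1, Z_4) + 3 with the constant Z_5 = 8.
Z_8 = Z_5 - 1  [with Z_5=8]  = 7

7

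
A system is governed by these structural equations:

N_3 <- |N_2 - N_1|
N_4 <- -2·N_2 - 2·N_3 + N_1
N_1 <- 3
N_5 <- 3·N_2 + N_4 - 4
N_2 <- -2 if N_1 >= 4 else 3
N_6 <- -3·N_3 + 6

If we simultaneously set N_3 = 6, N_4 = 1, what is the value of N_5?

Setting N_3 = 6, N_4 = 1 by intervention discards those variables' equations.
N_2 = -2 if N_1 >= 4 else 3  [with N_1=3]  = 3
N_5 = 3·N_2 + N_4 - 4  [with N_2=3, N_4=1]  = 6

6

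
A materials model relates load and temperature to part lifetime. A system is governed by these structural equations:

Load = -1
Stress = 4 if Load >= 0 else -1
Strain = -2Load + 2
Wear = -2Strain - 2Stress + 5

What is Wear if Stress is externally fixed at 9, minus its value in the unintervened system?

Under do(Stress=9), the mechanism Stress = 4 if Load >= 0 else -1 is discarded; Stress is fixed at 9.
Strain = -2Load + 2  [with Load=-1]  = 4
Wear = -2Strain - 2Stress + 5  [with Strain=4, Stress=9]  = -21
Without intervention: Stress = 4 if Load >= 0 else -1  [with Load=-1]  = -1; Strain = -2Load + 2  [with Load=-1]  = 4; Wear = -2Strain - 2Stress + 5  [with Strain=4, Stress=-1]  = -1.
Change = -21 − (-1) = -20.

-20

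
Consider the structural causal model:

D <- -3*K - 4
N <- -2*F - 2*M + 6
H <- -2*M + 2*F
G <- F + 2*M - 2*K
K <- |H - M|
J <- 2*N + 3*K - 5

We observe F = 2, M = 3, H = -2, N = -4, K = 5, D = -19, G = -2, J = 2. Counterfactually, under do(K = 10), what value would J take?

do(K=10) replaces the equation K <- |H - M| with the constant K = 10.
N = -2*F - 2*M + 6  [with F=2, M=3]  = -4
J = 2*N + 3*K - 5  [with N=-4, K=10]  = 17

17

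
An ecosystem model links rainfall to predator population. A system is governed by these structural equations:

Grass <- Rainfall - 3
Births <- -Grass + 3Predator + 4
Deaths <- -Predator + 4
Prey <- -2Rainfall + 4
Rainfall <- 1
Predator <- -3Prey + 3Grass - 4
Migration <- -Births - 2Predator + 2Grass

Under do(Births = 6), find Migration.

22

Under do(Births=6), the mechanism Births <- -Grass + 3Predator + 4 is discarded; Births is fixed at 6.
Grass = Rainfall - 3  [with Rainfall=1]  = -2
Prey = -2Rainfall + 4  [with Rainfall=1]  = 2
Predator = -3Prey + 3Grass - 4  [with Prey=2, Grass=-2]  = -16
Migration = -Births - 2Predator + 2Grass  [with Births=6, Predator=-16, Grass=-2]  = 22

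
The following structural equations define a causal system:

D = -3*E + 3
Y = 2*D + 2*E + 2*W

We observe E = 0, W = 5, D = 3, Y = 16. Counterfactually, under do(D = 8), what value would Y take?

The intervention breaks the incoming arrows to D: D = -3*E + 3 no longer applies, and D = 8.
Y = 2*D + 2*E + 2*W  [with D=8, E=0, W=5]  = 26

26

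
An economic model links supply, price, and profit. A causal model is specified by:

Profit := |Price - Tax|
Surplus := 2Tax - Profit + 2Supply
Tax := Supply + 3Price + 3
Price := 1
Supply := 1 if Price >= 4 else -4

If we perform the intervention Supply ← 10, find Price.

Under do(Supply=10), the mechanism Supply := 1 if Price >= 4 else -4 is discarded; Supply is fixed at 10.
Price is not downstream of the intervention, so its value is determined by the original equations.

1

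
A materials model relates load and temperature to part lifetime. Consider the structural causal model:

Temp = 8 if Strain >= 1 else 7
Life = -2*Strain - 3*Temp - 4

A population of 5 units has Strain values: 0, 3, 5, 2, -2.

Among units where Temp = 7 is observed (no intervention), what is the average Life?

E[Life|Temp=7] averages over only the 2 units with Temp=7 (Strain = 0, -2): Life = -25, -21, mean -23.

-23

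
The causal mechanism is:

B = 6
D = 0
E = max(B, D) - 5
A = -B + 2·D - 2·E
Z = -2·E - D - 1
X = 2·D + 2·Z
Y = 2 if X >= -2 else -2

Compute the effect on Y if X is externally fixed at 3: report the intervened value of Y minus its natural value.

Intervening sets X = 3 and removes its equation (X = 2·D + 2·Z).
Y = 2 if X >= -2 else -2  [with X=3]  = 2
Without intervention: E = max(B, D) - 5  [with B=6, D=0]  = 1; Z = -2·E - D - 1  [with E=1, D=0]  = -3; X = 2·D + 2·Z  [with D=0, Z=-3]  = -6; Y = 2 if X >= -2 else -2  [with X=-6]  = -2.
Change = 2 − (-2) = 4.

4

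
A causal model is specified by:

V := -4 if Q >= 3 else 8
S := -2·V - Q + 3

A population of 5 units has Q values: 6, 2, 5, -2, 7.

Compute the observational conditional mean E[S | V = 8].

Observing V=8 restricts to units where V's equation naturally yields 8: Q ∈ {2, -2}. In that subpopulation S = -15, -11, mean -13.

-13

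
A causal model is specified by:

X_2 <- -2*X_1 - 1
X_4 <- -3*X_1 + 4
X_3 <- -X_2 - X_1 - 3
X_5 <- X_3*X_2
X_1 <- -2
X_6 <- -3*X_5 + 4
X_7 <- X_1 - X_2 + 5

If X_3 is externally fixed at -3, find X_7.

0

The intervention breaks the incoming arrows to X_3: X_3 <- -X_2 - X_1 - 3 no longer applies, and X_3 = -3.
X_7 is not downstream of the intervention, so its value is determined by the original equations.
X_2 = -2*X_1 - 1  [with X_1=-2]  = 3
X_7 = X_1 - X_2 + 5  [with X_1=-2, X_2=3]  = 0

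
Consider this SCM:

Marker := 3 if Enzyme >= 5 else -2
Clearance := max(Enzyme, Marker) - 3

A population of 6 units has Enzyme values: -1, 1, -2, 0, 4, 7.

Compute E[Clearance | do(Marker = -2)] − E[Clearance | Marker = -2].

1.1

Every unit gets Marker=-2 under the intervention. Clearance values become -4, -2, -5, -3, 1, 4; E[Clearance|do(Marker=-2)] = -1.5.
Conditioning on Marker=-2 selects the 5 unit(s) with Enzyme ∈ {-1, 1, -2, 0, 4}. Their Clearance values: -4, -2, -5, -3, 1. Mean = -2.6.
Difference = -1.5 − (-2.6) = 1.1.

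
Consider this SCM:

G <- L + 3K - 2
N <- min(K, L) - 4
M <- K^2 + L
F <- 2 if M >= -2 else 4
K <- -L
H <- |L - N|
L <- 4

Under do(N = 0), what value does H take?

4

The intervention breaks the incoming arrows to N: N <- min(K, L) - 4 no longer applies, and N = 0.
H = |L - N|  [with L=4, N=0]  = 4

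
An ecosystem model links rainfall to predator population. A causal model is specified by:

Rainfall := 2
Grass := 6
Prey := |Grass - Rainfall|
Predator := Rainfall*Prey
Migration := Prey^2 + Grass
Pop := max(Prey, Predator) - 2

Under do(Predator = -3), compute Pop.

Under do(Predator=-3), the mechanism Predator := Rainfall*Prey is discarded; Predator is fixed at -3.
Prey = |Grass - Rainfall|  [with Grass=6, Rainfall=2]  = 4
Pop = max(Prey, Predator) - 2  [with Prey=4, Predator=-3]  = 2

2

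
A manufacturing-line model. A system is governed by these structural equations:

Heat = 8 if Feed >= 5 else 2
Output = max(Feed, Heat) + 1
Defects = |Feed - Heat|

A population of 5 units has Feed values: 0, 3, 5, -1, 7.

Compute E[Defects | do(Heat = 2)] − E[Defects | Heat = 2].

Under do(Heat=2), Heat's equation is replaced by Heat=2 for every unit. Per-unit Defects: 2, 1, 3, 3, 5. Mean = 2.8.
E[Defects|Heat=2] averages over only the 3 units with Heat=2 (Feed = 0, 3, -1): Defects = 2, 1, 3, mean 2.
Difference = 2.8 − 2 = 0.8.

0.8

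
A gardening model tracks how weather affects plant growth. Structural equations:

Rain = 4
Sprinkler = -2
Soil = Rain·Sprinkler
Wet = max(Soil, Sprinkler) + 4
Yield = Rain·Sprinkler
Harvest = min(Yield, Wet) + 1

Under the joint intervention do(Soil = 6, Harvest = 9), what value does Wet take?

10

Setting Soil = 6, Harvest = 9 by intervention discards those variables' equations.
Wet = max(Soil, Sprinkler) + 4  [with Soil=6, Sprinkler=-2]  = 10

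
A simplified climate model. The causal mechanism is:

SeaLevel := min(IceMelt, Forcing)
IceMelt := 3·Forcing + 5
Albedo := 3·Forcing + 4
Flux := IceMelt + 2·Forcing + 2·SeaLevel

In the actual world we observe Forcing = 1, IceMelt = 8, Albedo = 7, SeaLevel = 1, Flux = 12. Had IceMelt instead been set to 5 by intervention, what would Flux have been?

9

do(IceMelt=5) replaces the equation IceMelt := 3·Forcing + 5 with the constant IceMelt = 5.
SeaLevel = min(IceMelt, Forcing)  [with IceMelt=5, Forcing=1]  = 1
Flux = IceMelt + 2·Forcing + 2·SeaLevel  [with IceMelt=5, Forcing=1, SeaLevel=1]  = 9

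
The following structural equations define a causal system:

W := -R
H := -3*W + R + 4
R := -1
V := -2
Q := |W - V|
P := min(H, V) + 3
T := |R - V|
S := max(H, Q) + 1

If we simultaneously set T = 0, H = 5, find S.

6

Setting T = 0, H = 5 by intervention discards those variables' equations.
W = -R  [with R=-1]  = 1
Q = |W - V|  [with W=1, V=-2]  = 3
S = max(H, Q) + 1  [with H=5, Q=3]  = 6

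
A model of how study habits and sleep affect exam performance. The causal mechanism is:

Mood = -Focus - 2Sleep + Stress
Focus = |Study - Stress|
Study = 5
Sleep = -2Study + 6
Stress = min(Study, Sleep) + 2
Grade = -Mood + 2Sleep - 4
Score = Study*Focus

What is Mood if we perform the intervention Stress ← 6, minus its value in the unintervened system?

The intervention breaks the incoming arrows to Stress: Stress = min(Study, Sleep) + 2 no longer applies, and Stress = 6.
Sleep = -2Study + 6  [with Study=5]  = -4
Focus = |Study - Stress|  [with Study=5, Stress=6]  = 1
Mood = -Focus - 2Sleep + Stress  [with Focus=1, Sleep=-4, Stress=6]  = 13
Without intervention: Sleep = -2Study + 6  [with Study=5]  = -4; Stress = min(Study, Sleep) + 2  [with Study=5, Sleep=-4]  = -2; Focus = |Study - Stress|  [with Study=5, Stress=-2]  = 7; Mood = -Focus - 2Sleep + Stress  [with Focus=7, Sleep=-4, Stress=-2]  = -1.
Change = 13 − (-1) = 14.

14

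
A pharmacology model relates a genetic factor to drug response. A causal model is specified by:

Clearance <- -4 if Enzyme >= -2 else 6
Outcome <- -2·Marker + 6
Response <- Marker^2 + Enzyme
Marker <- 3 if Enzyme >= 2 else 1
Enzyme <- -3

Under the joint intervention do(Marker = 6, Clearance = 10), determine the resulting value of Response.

The joint intervention fixes Marker = 6, Clearance = 10, removing each variable's own equation.
Response = Marker^2 + Enzyme  [with Marker=6, Enzyme=-3]  = 33

33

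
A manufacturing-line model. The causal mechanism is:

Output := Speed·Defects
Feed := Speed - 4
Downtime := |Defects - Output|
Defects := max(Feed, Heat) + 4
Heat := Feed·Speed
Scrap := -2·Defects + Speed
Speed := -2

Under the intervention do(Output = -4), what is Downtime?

20

Intervening sets Output = -4 and removes its equation (Output := Speed·Defects).
Feed = Speed - 4  [with Speed=-2]  = -6
Heat = Feed·Speed  [with Feed=-6, Speed=-2]  = 12
Defects = max(Feed, Heat) + 4  [with Feed=-6, Heat=12]  = 16
Downtime = |Defects - Output|  [with Defects=16, Output=-4]  = 20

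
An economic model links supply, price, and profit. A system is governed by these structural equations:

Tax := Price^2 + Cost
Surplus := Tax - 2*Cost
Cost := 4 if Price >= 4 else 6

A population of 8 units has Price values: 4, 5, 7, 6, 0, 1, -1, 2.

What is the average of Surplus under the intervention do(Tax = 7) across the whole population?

-3

Under do(Tax=7), Tax's equation is replaced by Tax=7 for every unit. Per-unit Surplus: -1, -1, -1, -1, -5, -5, -5, -5. Mean = -3.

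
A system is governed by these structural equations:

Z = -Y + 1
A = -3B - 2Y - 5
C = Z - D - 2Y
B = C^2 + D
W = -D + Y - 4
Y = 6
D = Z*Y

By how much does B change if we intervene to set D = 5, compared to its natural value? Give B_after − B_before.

do(D=5) replaces the equation D = Z*Y with the constant D = 5.
Z = -Y + 1  [with Y=6]  = -5
C = Z - D - 2Y  [with Z=-5, D=5, Y=6]  = -22
B = C^2 + D  [with C=-22, D=5]  = 489
Without intervention: Z = -Y + 1  [with Y=6]  = -5; D = Z*Y  [with Z=-5, Y=6]  = -30; C = Z - D - 2Y  [with Z=-5, D=-30, Y=6]  = 13; B = C^2 + D  [with C=13, D=-30]  = 139.
Change = 489 − 139 = 350.

350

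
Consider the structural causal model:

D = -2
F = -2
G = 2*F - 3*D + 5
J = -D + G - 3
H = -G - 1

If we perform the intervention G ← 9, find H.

-10

do(G=9) replaces the equation G = 2*F - 3*D + 5 with the constant G = 9.
H = -G - 1  [with G=9]  = -10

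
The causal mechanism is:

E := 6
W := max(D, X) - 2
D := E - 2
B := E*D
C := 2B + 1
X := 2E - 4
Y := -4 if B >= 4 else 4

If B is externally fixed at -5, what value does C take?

Under do(B=-5), the mechanism B := E*D is discarded; B is fixed at -5.
C = 2B + 1  [with B=-5]  = -9

-9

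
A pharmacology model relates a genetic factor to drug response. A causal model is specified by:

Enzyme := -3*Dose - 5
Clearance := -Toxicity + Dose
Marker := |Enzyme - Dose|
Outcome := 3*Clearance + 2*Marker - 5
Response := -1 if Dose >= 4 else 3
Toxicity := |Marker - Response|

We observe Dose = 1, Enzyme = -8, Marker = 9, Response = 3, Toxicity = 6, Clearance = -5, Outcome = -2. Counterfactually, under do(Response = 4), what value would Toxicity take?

5

Intervening sets Response = 4 and removes its equation (Response := -1 if Dose >= 4 else 3).
Enzyme = -3*Dose - 5  [with Dose=1]  = -8
Marker = |Enzyme - Dose|  [with Enzyme=-8, Dose=1]  = 9
Toxicity = |Marker - Response|  [with Marker=9, Response=4]  = 5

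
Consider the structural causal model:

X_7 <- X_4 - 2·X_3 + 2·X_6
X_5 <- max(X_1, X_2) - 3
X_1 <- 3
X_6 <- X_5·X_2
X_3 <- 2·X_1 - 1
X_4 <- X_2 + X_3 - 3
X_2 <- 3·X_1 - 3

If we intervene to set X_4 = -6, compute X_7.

20

The intervention breaks the incoming arrows to X_4: X_4 <- X_2 + X_3 - 3 no longer applies, and X_4 = -6.
X_2 = 3·X_1 - 3  [with X_1=3]  = 6
X_3 = 2·X_1 - 1  [with X_1=3]  = 5
X_5 = max(X_1, X_2) - 3  [with X_1=3, X_2=6]  = 3
X_6 = X_5·X_2  [with X_5=3, X_2=6]  = 18
X_7 = X_4 - 2·X_3 + 2·X_6  [with X_4=-6, X_3=5, X_6=18]  = 20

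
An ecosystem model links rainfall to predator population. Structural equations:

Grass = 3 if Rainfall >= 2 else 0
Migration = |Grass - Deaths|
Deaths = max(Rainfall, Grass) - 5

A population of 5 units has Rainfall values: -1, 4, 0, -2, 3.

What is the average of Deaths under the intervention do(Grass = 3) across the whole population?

-1.8

do(Grass=3) breaks Grass's dependence on Rainfall. With Grass=3 fixed, Deaths across the units is -2, -1, -2, -2, -2, mean -1.8.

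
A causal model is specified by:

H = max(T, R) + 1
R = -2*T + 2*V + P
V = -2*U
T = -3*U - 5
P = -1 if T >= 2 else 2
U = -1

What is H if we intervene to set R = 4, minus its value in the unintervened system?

The intervention breaks the incoming arrows to R: R = -2*T + 2*V + P no longer applies, and R = 4.
T = -3*U - 5  [with U=-1]  = -2
H = max(T, R) + 1  [with T=-2, R=4]  = 5
Without intervention: V = -2*U  [with U=-1]  = 2; T = -3*U - 5  [with U=-1]  = -2; P = -1 if T >= 2 else 2  [with T=-2]  = 2; R = -2*T + 2*V + P  [with T=-2, V=2, P=2]  = 10; H = max(T, R) + 1  [with T=-2, R=10]  = 11.
Change = 5 − 11 = -6.

-6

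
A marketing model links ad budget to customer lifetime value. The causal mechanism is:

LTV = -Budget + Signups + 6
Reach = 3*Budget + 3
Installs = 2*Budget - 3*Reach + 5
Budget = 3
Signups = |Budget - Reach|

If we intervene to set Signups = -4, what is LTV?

Intervening sets Signups = -4 and removes its equation (Signups = |Budget - Reach|).
LTV = -Budget + Signups + 6  [with Budget=3, Signups=-4]  = -1

-1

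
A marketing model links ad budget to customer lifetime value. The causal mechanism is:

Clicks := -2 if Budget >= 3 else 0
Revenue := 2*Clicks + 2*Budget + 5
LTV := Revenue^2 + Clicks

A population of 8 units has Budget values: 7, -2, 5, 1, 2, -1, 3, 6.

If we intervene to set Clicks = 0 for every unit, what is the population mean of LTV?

The intervention sets Clicks=0 in all 8 units regardless of Budget. Recomputing LTV per unit gives 361, 1, 225, 49, 81, 9, 121, 289; average 142.

142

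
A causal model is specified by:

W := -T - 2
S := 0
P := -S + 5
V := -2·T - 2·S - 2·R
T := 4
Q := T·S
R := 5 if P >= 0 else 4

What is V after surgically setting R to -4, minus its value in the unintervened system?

Under do(R=-4), the mechanism R := 5 if P >= 0 else 4 is discarded; R is fixed at -4.
V = -2·T - 2·S - 2·R  [with T=4, S=0, R=-4]  = 0
Without intervention: P = -S + 5  [with S=0]  = 5; R = 5 if P >= 0 else 4  [with P=5]  = 5; V = -2·T - 2·S - 2·R  [with T=4, S=0, R=5]  = -18.
Change = 0 − (-18) = 18.

18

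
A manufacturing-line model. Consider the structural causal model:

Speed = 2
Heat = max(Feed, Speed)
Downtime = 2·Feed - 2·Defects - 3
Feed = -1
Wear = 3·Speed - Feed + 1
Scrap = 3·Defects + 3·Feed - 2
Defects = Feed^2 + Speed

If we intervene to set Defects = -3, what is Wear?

The intervention breaks the incoming arrows to Defects: Defects = Feed^2 + Speed no longer applies, and Defects = -3.
Since Wear is not a descendant of the intervened variable, it is unaffected.
Wear = 3·Speed - Feed + 1  [with Speed=2, Feed=-1]  = 8

8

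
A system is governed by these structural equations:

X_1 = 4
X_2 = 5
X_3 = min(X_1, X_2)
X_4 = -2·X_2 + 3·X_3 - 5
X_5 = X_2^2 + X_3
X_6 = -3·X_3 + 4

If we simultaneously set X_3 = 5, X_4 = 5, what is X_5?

30

Setting X_3 = 5, X_4 = 5 by intervention discards those variables' equations.
X_5 = X_2^2 + X_3  [with X_2=5, X_3=5]  = 30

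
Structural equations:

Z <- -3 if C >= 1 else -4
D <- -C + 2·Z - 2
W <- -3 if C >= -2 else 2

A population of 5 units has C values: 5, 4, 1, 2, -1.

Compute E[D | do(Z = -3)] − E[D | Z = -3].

do(Z=-3) breaks Z's dependence on C. With Z=-3 fixed, D across the units is -13, -12, -9, -10, -7, mean -10.2.
Observing Z=-3 restricts to units where Z's equation naturally yields -3: C ∈ {5, 4, 1, 2}. In that subpopulation D = -13, -12, -9, -10, mean -11.
Difference = -10.2 − (-11) = 0.8.

0.8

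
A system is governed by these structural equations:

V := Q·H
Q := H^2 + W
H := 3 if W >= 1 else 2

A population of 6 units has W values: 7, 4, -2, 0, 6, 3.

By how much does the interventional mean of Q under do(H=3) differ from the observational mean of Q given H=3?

-2

Every unit gets H=3 under the intervention. Q values become 16, 13, 7, 9, 15, 12; E[Q|do(H=3)] = 12.
Observing H=3 restricts to units where H's equation naturally yields 3: W ∈ {7, 4, 6, 3}. In that subpopulation Q = 16, 13, 15, 12, mean 14.
Difference = 12 − 14 = -2.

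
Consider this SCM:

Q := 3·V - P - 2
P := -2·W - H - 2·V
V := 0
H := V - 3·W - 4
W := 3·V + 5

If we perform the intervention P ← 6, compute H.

-19

Under do(P=6), the mechanism P := -2·W - H - 2·V is discarded; P is fixed at 6.
Since H is not a descendant of the intervened variable, it is unaffected.
W = 3·V + 5  [with V=0]  = 5
H = V - 3·W - 4  [with V=0, W=5]  = -19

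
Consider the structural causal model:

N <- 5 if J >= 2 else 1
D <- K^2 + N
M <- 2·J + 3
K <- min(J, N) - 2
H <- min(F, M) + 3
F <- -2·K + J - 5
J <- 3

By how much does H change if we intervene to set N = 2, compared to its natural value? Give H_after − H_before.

2

Under do(N=2), the mechanism N <- 5 if J >= 2 else 1 is discarded; N is fixed at 2.
K = min(J, N) - 2  [with J=3, N=2]  = 0
F = -2·K + J - 5  [with K=0, J=3]  = -2
M = 2·J + 3  [with J=3]  = 9
H = min(F, M) + 3  [with F=-2, M=9]  = 1
Without intervention: N = 5 if J >= 2 else 1  [with J=3]  = 5; K = min(J, N) - 2  [with J=3, N=5]  = 1; F = -2·K + J - 5  [with K=1, J=3]  = -4; M = 2·J + 3  [with J=3]  = 9; H = min(F, M) + 3  [with F=-4, M=9]  = -1.
Change = 1 − (-1) = 2.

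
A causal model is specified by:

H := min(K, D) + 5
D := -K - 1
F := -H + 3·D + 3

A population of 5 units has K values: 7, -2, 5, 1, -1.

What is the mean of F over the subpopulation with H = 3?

-1.5

E[F|H=3] averages over only the 2 units with H=3 (K = -2, 1): F = 3, -6, mean -1.5.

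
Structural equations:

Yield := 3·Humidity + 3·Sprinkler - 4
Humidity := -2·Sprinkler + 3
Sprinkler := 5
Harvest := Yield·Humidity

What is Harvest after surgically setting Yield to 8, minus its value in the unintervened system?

-126

The intervention breaks the incoming arrows to Yield: Yield := 3·Humidity + 3·Sprinkler - 4 no longer applies, and Yield = 8.
Humidity = -2·Sprinkler + 3  [with Sprinkler=5]  = -7
Harvest = Yield·Humidity  [with Yield=8, Humidity=-7]  = -56
Without intervention: Humidity = -2·Sprinkler + 3  [with Sprinkler=5]  = -7; Yield = 3·Humidity + 3·Sprinkler - 4  [with Humidity=-7, Sprinkler=5]  = -10; Harvest = Yield·Humidity  [with Yield=-10, Humidity=-7]  = 70.
Change = -56 − 70 = -126.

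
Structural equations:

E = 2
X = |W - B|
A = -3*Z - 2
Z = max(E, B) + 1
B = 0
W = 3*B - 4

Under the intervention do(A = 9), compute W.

The intervention breaks the incoming arrows to A: A = -3*Z - 2 no longer applies, and A = 9.
Since W is not a descendant of the intervened variable, it is unaffected.
W = 3*B - 4  [with B=0]  = -4

-4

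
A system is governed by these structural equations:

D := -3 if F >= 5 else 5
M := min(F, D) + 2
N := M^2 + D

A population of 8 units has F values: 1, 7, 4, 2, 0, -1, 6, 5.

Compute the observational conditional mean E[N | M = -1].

Conditioning on M=-1 selects the 3 unit(s) with F ∈ {7, 6, 5}. Their N values: -2, -2, -2. Mean = -2.

-2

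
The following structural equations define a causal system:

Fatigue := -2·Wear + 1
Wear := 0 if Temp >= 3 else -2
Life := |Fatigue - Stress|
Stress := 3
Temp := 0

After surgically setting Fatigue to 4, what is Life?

1

Intervening sets Fatigue = 4 and removes its equation (Fatigue := -2·Wear + 1).
Life = |Fatigue - Stress|  [with Fatigue=4, Stress=3]  = 1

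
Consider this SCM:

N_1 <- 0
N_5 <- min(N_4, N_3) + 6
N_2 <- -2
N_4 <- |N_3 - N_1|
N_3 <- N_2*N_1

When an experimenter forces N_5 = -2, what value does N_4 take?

0

The intervention breaks the incoming arrows to N_5: N_5 <- min(N_4, N_3) + 6 no longer applies, and N_5 = -2.
Since N_4 is not a descendant of the intervened variable, it is unaffected.
N_3 = N_2*N_1  [with N_2=-2, N_1=0]  = 0
N_4 = |N_3 - N_1|  [with N_3=0, N_1=0]  = 0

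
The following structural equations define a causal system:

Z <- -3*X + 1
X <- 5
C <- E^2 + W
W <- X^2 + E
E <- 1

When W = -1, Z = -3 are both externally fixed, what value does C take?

The joint intervention fixes W = -1, Z = -3, removing each variable's own equation.
C = E^2 + W  [with E=1, W=-1]  = 0

0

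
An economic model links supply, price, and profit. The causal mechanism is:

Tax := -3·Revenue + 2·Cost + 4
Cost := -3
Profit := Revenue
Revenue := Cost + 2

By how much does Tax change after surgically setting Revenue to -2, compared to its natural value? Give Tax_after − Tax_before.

The intervention breaks the incoming arrows to Revenue: Revenue := Cost + 2 no longer applies, and Revenue = -2.
Tax = -3·Revenue + 2·Cost + 4  [with Revenue=-2, Cost=-3]  = 4
Without intervention: Revenue = Cost + 2  [with Cost=-3]  = -1; Tax = -3·Revenue + 2·Cost + 4  [with Revenue=-1, Cost=-3]  = 1.
Change = 4 − 1 = 3.

3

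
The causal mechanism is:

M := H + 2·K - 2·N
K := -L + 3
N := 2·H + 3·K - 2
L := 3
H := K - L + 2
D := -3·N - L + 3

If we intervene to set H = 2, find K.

Under do(H=2), the mechanism H := K - L + 2 is discarded; H is fixed at 2.
Since K is not a descendant of the intervened variable, it is unaffected.
K = -L + 3  [with L=3]  = 0

0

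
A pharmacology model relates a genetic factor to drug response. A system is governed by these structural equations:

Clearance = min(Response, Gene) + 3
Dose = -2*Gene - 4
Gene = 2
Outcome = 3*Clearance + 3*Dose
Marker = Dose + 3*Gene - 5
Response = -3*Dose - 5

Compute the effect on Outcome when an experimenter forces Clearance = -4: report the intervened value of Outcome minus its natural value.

The intervention breaks the incoming arrows to Clearance: Clearance = min(Response, Gene) + 3 no longer applies, and Clearance = -4.
Dose = -2*Gene - 4  [with Gene=2]  = -8
Outcome = 3*Clearance + 3*Dose  [with Clearance=-4, Dose=-8]  = -36
Without intervention: Dose = -2*Gene - 4  [with Gene=2]  = -8; Response = -3*Dose - 5  [with Dose=-8]  = 19; Clearance = min(Response, Gene) + 3  [with Response=19, Gene=2]  = 5; Outcome = 3*Clearance + 3*Dose  [with Clearance=5, Dose=-8]  = -9.
Change = -36 − (-9) = -27.

-27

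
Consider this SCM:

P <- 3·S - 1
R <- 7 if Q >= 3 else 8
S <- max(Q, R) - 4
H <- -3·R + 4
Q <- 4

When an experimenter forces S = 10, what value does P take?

do(S=10) replaces the equation S <- max(Q, R) - 4 with the constant S = 10.
P = 3·S - 1  [with S=10]  = 29

29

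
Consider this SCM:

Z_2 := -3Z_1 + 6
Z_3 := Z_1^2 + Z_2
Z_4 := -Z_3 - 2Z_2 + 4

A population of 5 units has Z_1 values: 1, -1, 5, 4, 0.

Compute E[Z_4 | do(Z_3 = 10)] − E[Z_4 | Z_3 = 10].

1.8

The intervention sets Z_3=10 in all 5 units regardless of Z_1. Recomputing Z_4 per unit gives -12, -24, 12, 6, -18; average -7.2.
Conditioning on Z_3=10 selects the 2 unit(s) with Z_1 ∈ {-1, 4}. Their Z_4 values: -24, 6. Mean = -9.
Difference = -7.2 − (-9) = 1.8.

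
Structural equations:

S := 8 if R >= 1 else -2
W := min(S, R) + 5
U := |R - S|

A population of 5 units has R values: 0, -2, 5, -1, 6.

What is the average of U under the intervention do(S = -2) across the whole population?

3.6

Under do(S=-2), S's equation is replaced by S=-2 for every unit. Per-unit U: 2, 0, 7, 1, 8. Mean = 3.6.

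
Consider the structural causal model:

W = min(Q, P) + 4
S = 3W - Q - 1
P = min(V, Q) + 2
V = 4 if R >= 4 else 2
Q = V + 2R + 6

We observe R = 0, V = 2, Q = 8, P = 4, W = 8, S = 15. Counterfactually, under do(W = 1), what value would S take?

-6

The intervention breaks the incoming arrows to W: W = min(Q, P) + 4 no longer applies, and W = 1.
V = 4 if R >= 4 else 2  [with R=0]  = 2
Q = V + 2R + 6  [with V=2, R=0]  = 8
S = 3W - Q - 1  [with W=1, Q=8]  = -6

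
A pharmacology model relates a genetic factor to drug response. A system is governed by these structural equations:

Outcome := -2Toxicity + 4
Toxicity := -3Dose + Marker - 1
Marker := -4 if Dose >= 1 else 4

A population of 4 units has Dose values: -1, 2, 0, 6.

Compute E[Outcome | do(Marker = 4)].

Every unit gets Marker=4 under the intervention. Outcome values become -8, 10, -2, 34; E[Outcome|do(Marker=4)] = 8.5.

8.5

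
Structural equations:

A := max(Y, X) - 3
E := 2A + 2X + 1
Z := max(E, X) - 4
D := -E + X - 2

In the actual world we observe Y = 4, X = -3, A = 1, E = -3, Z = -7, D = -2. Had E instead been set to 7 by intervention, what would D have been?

-12

Under do(E=7), the mechanism E := 2A + 2X + 1 is discarded; E is fixed at 7.
D = -E + X - 2  [with E=7, X=-3]  = -12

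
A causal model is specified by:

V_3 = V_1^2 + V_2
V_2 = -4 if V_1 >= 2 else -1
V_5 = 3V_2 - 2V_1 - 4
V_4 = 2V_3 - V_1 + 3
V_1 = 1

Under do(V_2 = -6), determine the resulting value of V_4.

-8

Under do(V_2=-6), the mechanism V_2 = -4 if V_1 >= 2 else -1 is discarded; V_2 is fixed at -6.
V_3 = V_1^2 + V_2  [with V_1=1, V_2=-6]  = -5
V_4 = 2V_3 - V_1 + 3  [with V_3=-5, V_1=1]  = -8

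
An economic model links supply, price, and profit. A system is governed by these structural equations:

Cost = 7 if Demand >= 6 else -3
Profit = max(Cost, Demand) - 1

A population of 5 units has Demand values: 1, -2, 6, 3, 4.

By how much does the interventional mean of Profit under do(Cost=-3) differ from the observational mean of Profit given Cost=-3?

Under do(Cost=-3), Cost's equation is replaced by Cost=-3 for every unit. Per-unit Profit: 0, -3, 5, 2, 3. Mean = 1.4.
E[Profit|Cost=-3] averages over only the 4 units with Cost=-3 (Demand = 1, -2, 3, 4): Profit = 0, -3, 2, 3, mean 0.5.
Difference = 1.4 − 0.5 = 0.9.

0.9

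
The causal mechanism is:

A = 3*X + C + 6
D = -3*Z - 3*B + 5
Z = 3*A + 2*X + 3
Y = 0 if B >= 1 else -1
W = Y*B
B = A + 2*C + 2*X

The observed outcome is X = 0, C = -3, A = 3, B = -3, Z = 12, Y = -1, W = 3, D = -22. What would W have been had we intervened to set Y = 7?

-21

Intervening sets Y = 7 and removes its equation (Y = 0 if B >= 1 else -1).
A = 3*X + C + 6  [with X=0, C=-3]  = 3
B = A + 2*C + 2*X  [with A=3, C=-3, X=0]  = -3
W = Y*B  [with Y=7, B=-3]  = -21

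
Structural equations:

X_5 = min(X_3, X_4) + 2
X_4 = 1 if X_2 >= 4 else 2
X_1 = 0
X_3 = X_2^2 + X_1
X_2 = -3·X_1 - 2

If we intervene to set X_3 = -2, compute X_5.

do(X_3=-2) replaces the equation X_3 = X_2^2 + X_1 with the constant X_3 = -2.
X_2 = -3·X_1 - 2  [with X_1=0]  = -2
X_4 = 1 if X_2 >= 4 else 2  [with X_2=-2]  = 2
X_5 = min(X_3, X_4) + 2  [with X_3=-2, X_4=2]  = 0

0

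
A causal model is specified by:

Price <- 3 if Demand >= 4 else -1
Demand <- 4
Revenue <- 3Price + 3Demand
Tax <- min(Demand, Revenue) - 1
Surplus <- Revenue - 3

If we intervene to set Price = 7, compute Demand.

4

Under do(Price=7), the mechanism Price <- 3 if Demand >= 4 else -1 is discarded; Price is fixed at 7.
Demand is not downstream of the intervention, so its value is determined by the original equations.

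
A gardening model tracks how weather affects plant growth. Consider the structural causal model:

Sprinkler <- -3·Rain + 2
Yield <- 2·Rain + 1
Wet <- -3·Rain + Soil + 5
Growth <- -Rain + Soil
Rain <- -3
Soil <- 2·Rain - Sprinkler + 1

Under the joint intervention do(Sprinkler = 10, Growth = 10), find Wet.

The joint intervention fixes Sprinkler = 10, Growth = 10, removing each variable's own equation.
Soil = 2·Rain - Sprinkler + 1  [with Rain=-3, Sprinkler=10]  = -15
Wet = -3·Rain + Soil + 5  [with Rain=-3, Soil=-15]  = -1

-1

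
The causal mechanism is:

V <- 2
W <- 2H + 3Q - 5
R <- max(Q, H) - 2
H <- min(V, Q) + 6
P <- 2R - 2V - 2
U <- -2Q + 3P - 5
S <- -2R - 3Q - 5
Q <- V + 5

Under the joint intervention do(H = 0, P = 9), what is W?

16

Setting H = 0, P = 9 by intervention discards those variables' equations.
Q = V + 5  [with V=2]  = 7
W = 2H + 3Q - 5  [with H=0, Q=7]  = 16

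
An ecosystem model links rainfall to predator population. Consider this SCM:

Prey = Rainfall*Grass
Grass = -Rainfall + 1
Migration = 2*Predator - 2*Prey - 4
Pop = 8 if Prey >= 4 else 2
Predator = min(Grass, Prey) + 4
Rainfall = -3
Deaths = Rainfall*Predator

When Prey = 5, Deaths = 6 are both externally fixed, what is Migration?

2

Setting Prey = 5, Deaths = 6 by intervention discards those variables' equations.
Grass = -Rainfall + 1  [with Rainfall=-3]  = 4
Predator = min(Grass, Prey) + 4  [with Grass=4, Prey=5]  = 8
Migration = 2*Predator - 2*Prey - 4  [with Predator=8, Prey=5]  = 2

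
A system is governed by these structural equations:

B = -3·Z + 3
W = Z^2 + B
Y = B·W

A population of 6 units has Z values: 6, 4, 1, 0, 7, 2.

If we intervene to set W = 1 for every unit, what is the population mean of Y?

do(W=1) breaks W's dependence on Z. With W=1 fixed, Y across the units is -15, -9, 0, 3, -18, -3, mean -7.

-7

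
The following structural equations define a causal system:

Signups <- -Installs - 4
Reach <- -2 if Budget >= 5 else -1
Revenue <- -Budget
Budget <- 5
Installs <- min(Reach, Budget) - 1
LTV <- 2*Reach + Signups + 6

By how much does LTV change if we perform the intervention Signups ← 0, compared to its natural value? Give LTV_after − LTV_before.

Under do(Signups=0), the mechanism Signups <- -Installs - 4 is discarded; Signups is fixed at 0.
Reach = -2 if Budget >= 5 else -1  [with Budget=5]  = -2
LTV = 2*Reach + Signups + 6  [with Reach=-2, Signups=0]  = 2
Without intervention: Reach = -2 if Budget >= 5 else -1  [with Budget=5]  = -2; Installs = min(Reach, Budget) - 1  [with Reach=-2, Budget=5]  = -3; Signups = -Installs - 4  [with Installs=-3]  = -1; LTV = 2*Reach + Signups + 6  [with Reach=-2, Signups=-1]  = 1.
Change = 2 − 1 = 1.

1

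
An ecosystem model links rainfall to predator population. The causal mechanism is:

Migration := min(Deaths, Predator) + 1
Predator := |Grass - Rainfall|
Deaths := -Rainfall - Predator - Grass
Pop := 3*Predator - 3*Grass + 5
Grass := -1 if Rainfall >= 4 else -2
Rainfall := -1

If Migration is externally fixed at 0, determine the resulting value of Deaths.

The intervention breaks the incoming arrows to Migration: Migration := min(Deaths, Predator) + 1 no longer applies, and Migration = 0.
Since Deaths is not a descendant of the intervened variable, it is unaffected.
Grass = -1 if Rainfall >= 4 else -2  [with Rainfall=-1]  = -2
Predator = |Grass - Rainfall|  [with Grass=-2, Rainfall=-1]  = 1
Deaths = -Rainfall - Predator - Grass  [with Rainfall=-1, Predator=1, Grass=-2]  = 2

2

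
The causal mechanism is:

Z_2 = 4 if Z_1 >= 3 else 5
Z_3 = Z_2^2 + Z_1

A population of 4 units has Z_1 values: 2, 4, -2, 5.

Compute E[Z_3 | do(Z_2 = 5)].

Under do(Z_2=5), Z_2's equation is replaced by Z_2=5 for every unit. Per-unit Z_3: 27, 29, 23, 30. Mean = 27.25.

27.25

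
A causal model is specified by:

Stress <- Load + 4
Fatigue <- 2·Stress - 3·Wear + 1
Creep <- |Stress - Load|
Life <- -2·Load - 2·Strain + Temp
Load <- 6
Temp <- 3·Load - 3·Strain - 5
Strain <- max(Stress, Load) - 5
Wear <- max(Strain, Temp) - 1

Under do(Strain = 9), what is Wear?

8

The intervention breaks the incoming arrows to Strain: Strain <- max(Stress, Load) - 5 no longer applies, and Strain = 9.
Temp = 3·Load - 3·Strain - 5  [with Load=6, Strain=9]  = -14
Wear = max(Strain, Temp) - 1  [with Strain=9, Temp=-14]  = 8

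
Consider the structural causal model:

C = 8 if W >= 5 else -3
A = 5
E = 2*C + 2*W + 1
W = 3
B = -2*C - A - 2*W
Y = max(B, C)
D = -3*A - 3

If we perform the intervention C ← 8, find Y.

do(C=8) replaces the equation C = 8 if W >= 5 else -3 with the constant C = 8.
B = -2*C - A - 2*W  [with C=8, A=5, W=3]  = -27
Y = max(B, C)  [with B=-27, C=8]  = 8

8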